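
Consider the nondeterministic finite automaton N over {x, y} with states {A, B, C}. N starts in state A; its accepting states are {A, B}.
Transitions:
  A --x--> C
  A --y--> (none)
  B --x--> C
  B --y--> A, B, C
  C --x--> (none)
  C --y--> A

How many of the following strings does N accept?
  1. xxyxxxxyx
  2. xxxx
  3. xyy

xxyxxxxyx: rejected
xxxx: rejected
xyy: rejected

0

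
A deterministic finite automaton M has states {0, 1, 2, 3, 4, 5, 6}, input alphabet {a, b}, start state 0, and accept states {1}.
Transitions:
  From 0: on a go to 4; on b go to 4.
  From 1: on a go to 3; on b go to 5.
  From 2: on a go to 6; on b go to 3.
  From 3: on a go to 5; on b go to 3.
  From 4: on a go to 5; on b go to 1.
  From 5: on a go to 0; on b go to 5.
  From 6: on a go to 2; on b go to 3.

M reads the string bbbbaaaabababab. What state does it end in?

0 --b--> 4
4 --b--> 1
1 --b--> 5
5 --b--> 5
5 --a--> 0
0 --a--> 4
4 --a--> 5
5 --a--> 0
0 --b--> 4
4 --a--> 5
5 --b--> 5
5 --a--> 0
0 --b--> 4
4 --a--> 5
5 --b--> 5

5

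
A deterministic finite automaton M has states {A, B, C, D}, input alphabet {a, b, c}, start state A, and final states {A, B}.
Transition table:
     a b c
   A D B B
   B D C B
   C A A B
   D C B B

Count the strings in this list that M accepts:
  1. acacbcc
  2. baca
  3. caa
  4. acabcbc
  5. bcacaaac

acacbcc: accepted
baca: rejected
caa: rejected
acabcbc: accepted
bcacaaac: accepted

3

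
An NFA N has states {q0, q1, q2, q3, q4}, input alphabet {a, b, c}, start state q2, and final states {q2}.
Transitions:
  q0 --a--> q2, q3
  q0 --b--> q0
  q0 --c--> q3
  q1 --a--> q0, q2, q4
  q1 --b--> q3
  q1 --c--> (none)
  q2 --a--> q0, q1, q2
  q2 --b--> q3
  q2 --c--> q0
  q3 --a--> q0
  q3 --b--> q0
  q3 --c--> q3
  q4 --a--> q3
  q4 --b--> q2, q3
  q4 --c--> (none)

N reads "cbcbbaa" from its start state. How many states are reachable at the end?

3

Start: {q2}
read c: {q0}
read b: {q0}
read c: {q3}
read b: {q0}
read b: {q0}
read a: {q2, q3}
read a: {q0, q1, q2}
Final reachable set {q0, q1, q2} has 3 states.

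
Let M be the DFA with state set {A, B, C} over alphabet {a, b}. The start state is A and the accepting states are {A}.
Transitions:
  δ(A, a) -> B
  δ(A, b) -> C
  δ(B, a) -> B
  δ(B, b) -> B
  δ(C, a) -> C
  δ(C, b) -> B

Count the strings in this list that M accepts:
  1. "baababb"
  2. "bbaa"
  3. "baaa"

"baababb": rejected
"bbaa": rejected
"baaa": rejected

0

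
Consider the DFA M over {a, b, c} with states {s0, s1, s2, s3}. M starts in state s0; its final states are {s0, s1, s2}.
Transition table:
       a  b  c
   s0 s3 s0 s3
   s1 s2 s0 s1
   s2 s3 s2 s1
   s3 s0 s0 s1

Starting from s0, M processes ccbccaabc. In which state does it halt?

s0 --c--> s3
s3 --c--> s1
s1 --b--> s0
s0 --c--> s3
s3 --c--> s1
s1 --a--> s2
s2 --a--> s3
s3 --b--> s0
s0 --c--> s3

s3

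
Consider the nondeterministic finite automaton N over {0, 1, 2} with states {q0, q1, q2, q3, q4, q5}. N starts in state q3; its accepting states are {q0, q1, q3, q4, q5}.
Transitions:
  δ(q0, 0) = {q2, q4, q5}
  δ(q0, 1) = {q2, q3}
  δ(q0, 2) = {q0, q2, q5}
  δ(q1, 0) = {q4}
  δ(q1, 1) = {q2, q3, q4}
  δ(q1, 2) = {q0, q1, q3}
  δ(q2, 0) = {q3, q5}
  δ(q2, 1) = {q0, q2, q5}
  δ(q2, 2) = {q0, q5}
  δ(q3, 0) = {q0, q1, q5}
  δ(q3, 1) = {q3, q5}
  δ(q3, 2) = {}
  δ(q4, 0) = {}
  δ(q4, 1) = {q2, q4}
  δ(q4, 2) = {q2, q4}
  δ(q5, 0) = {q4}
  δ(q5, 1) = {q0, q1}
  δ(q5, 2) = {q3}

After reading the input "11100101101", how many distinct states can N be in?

Start: {q3}
read 1: {q3, q5}
read 1: {q0, q1, q3, q5}
read 1: {q0, q1, q2, q3, q4, q5}
read 0: {q0, q1, q2, q3, q4, q5}
read 0: {q0, q1, q2, q3, q4, q5}
read 1: {q0, q1, q2, q3, q4, q5}
read 0: {q0, q1, q2, q3, q4, q5}
read 1: {q0, q1, q2, q3, q4, q5}
read 1: {q0, q1, q2, q3, q4, q5}
read 0: {q0, q1, q2, q3, q4, q5}
read 1: {q0, q1, q2, q3, q4, q5}
Final reachable set {q0, q1, q2, q3, q4, q5} has 6 states.

6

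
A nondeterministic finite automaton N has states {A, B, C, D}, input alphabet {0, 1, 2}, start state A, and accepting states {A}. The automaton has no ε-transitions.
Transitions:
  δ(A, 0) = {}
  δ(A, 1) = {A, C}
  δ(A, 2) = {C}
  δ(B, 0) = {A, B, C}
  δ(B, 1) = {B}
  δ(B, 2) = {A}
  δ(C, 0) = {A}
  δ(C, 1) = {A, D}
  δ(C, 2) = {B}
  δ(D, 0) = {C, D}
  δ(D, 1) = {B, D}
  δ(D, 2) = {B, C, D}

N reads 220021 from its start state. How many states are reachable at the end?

Start: {A}
read 2: {C}
read 2: {B}
read 0: {A, B, C}
read 0: {A, B, C}
read 2: {A, B, C}
read 1: {A, B, C, D}
Final reachable set {A, B, C, D} has 4 states.

4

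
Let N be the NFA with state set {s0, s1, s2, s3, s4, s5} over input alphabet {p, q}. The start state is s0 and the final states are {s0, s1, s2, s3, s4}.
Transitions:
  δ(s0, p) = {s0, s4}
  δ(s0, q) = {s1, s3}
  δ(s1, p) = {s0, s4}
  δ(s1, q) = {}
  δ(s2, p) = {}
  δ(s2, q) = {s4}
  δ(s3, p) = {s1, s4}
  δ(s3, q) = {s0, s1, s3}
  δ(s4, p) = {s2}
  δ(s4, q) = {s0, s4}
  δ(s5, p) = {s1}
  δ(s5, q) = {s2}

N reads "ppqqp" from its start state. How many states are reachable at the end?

4

Start: {s0}
read p: {s0, s4}
read p: {s0, s2, s4}
read q: {s0, s1, s3, s4}
read q: {s0, s1, s3, s4}
read p: {s0, s1, s2, s4}
Final reachable set {s0, s1, s2, s4} has 4 states.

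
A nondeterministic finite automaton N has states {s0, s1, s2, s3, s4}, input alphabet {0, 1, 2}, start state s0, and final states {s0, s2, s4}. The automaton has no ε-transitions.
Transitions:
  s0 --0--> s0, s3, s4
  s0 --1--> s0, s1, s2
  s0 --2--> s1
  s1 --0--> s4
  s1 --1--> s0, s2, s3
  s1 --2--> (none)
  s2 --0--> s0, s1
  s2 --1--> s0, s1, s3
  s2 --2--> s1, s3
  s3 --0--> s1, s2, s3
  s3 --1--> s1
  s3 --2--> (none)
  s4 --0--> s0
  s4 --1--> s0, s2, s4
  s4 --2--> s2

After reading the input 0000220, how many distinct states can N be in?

Start: {s0}
read 0: {s0, s3, s4}
read 0: {s0, s1, s2, s3, s4}
read 0: {s0, s1, s2, s3, s4}
read 0: {s0, s1, s2, s3, s4}
read 2: {s1, s2, s3}
read 2: {s1, s3}
read 0: {s1, s2, s3, s4}
Final reachable set {s1, s2, s3, s4} has 4 states.

4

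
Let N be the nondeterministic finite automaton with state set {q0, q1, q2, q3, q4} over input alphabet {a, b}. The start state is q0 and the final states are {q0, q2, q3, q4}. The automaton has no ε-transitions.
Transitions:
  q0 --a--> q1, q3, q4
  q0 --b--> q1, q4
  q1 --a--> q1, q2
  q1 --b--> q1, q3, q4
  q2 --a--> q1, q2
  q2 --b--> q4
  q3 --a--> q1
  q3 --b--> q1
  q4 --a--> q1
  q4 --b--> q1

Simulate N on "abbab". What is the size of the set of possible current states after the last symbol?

Start: {q0}
read a: {q1, q3, q4}
read b: {q1, q3, q4}
read b: {q1, q3, q4}
read a: {q1, q2}
read b: {q1, q3, q4}
Final reachable set {q1, q3, q4} has 3 states.

3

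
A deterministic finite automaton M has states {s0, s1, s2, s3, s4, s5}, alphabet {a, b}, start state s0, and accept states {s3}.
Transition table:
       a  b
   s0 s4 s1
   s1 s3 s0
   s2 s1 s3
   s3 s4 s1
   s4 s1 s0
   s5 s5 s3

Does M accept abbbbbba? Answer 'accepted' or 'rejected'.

s0 --a--> s4
s4 --b--> s0
s0 --b--> s1
s1 --b--> s0
s0 --b--> s1
s1 --b--> s0
s0 --b--> s1
s1 --a--> s3
End in state s3, which is an accepting state.

accepted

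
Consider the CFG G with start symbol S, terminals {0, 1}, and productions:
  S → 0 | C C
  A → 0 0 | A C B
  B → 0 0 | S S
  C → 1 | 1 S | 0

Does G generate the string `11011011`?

yes

S ⇒ CC ⇒ 1SC ⇒ 1CCC ⇒ 11SCC ⇒ 110CC ⇒ 1101SC ⇒ 1101CCC ⇒ 11011SCC ⇒ 110110CC ⇒ 1101101C ⇒ 11011011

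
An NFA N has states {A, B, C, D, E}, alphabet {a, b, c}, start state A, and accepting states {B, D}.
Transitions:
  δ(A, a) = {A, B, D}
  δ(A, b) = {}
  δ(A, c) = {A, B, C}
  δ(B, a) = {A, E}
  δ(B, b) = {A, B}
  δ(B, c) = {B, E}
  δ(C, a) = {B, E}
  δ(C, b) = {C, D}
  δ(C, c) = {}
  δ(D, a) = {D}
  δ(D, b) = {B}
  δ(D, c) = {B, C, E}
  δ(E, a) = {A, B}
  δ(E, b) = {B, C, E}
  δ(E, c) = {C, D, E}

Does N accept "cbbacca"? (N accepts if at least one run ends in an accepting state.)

Start: {A}
read c: {A, B, C}
read b: {A, B, C, D}
read b: {A, B, C, D}
read a: {A, B, D, E}
read c: {A, B, C, D, E}
read c: {A, B, C, D, E}
read a: {A, B, D, E}
Reachable ∩ accepting = {B, D} — nonempty.

accepted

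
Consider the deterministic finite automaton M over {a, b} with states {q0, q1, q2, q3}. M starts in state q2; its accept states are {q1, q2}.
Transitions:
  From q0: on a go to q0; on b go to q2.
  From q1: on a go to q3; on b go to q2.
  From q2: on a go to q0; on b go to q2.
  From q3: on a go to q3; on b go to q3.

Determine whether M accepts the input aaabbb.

q2 --a--> q0
q0 --a--> q0
q0 --a--> q0
q0 --b--> q2
q2 --b--> q2
q2 --b--> q2
End in state q2, which is an accepting state.

accepted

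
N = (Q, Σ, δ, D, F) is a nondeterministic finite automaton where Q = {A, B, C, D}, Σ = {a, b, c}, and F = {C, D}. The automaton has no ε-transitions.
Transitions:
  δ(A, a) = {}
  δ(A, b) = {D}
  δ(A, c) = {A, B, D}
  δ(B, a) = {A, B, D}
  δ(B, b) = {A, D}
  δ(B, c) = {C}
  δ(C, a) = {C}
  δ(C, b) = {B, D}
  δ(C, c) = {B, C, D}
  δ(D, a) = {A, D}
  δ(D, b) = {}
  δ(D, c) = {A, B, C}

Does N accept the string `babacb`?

Start: {D}
read b: {}
The reachable set is empty and stays empty for the remaining 5 symbols.
Reachable ∩ accepting = {} — empty.

rejected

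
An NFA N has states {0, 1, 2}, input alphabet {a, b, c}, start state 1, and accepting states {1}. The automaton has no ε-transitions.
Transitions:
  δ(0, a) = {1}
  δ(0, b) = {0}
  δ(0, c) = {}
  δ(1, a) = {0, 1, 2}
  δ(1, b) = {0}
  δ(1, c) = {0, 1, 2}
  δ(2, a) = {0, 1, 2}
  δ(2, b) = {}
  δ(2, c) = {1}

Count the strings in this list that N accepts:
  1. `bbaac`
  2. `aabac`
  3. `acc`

`bbaac`: accepted
`aabac`: accepted
`acc`: accepted

3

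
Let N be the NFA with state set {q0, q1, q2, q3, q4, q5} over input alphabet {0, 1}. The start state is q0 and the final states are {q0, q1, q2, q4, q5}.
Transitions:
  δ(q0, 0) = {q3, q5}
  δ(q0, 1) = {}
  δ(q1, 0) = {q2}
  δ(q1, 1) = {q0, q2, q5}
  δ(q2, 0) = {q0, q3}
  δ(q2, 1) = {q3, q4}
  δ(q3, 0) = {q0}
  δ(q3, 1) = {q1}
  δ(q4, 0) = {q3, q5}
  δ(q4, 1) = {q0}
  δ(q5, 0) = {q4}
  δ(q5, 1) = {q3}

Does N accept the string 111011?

rejected

Start: {q0}
read 1: {}
The reachable set is empty and stays empty for the remaining 5 symbols.
Reachable ∩ accepting = {} — empty.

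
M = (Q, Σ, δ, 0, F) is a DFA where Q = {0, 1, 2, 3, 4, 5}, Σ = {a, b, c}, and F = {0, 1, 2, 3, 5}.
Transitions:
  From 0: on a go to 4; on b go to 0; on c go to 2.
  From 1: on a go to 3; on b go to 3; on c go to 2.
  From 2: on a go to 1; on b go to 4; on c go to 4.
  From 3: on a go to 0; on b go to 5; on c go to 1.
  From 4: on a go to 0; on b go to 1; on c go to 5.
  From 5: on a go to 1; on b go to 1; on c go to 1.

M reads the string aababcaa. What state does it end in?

0 --a--> 4
4 --a--> 0
0 --b--> 0
0 --a--> 4
4 --b--> 1
1 --c--> 2
2 --a--> 1
1 --a--> 3

3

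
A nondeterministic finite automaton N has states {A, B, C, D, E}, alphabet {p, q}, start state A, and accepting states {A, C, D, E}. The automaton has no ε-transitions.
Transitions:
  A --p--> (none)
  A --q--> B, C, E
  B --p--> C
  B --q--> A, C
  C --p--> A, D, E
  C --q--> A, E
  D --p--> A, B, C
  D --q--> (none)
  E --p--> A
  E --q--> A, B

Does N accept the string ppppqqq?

Start: {A}
read p: {}
The reachable set is empty and stays empty for the remaining 6 symbols.
Reachable ∩ accepting = {} — empty.

rejected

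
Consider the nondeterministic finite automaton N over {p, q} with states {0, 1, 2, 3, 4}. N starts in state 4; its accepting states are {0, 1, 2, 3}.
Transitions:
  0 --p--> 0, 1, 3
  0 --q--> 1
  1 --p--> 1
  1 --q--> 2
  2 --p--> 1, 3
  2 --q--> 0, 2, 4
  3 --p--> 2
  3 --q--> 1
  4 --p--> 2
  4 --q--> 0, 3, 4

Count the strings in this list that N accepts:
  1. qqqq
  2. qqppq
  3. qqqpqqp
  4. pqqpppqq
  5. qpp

5

qqqq: accepted
qqppq: accepted
qqqpqqp: accepted
pqqpppqq: accepted
qpp: accepted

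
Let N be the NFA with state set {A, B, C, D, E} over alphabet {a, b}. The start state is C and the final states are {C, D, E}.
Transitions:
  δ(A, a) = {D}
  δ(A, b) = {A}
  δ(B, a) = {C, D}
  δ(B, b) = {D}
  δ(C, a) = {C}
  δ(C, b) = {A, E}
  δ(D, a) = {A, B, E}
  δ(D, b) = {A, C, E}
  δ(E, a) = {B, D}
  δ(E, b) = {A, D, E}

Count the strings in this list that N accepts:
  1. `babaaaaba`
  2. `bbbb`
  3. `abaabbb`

3

`babaaaaba`: accepted
`bbbb`: accepted
`abaabbb`: accepted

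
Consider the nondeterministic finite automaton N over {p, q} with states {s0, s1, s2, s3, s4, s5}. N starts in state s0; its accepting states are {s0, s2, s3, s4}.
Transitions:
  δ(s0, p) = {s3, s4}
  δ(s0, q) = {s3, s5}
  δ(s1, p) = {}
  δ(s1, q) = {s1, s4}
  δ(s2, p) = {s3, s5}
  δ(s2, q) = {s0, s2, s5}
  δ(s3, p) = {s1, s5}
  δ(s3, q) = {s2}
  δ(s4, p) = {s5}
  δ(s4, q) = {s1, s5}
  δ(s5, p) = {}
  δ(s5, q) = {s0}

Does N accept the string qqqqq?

Start: {s0}
read q: {s3, s5}
read q: {s0, s2}
read q: {s0, s2, s3, s5}
read q: {s0, s2, s3, s5}
read q: {s0, s2, s3, s5}
Reachable ∩ accepting = {s0, s2, s3} — nonempty.

accepted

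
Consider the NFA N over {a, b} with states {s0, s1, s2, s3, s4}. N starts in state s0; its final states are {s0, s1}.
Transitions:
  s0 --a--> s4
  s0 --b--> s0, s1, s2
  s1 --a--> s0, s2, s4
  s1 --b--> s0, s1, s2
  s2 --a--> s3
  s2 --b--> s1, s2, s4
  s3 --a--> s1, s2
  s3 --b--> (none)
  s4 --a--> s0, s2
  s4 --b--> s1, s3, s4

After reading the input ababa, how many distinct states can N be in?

5

Start: {s0}
read a: {s4}
read b: {s1, s3, s4}
read a: {s0, s1, s2, s4}
read b: {s0, s1, s2, s3, s4}
read a: {s0, s1, s2, s3, s4}
Final reachable set {s0, s1, s2, s3, s4} has 5 states.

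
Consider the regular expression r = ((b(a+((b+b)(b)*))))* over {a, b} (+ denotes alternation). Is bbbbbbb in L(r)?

yes

Split into 3 pieces bb · bb · bbb; each matches (b(a+((b+b)(b)*))).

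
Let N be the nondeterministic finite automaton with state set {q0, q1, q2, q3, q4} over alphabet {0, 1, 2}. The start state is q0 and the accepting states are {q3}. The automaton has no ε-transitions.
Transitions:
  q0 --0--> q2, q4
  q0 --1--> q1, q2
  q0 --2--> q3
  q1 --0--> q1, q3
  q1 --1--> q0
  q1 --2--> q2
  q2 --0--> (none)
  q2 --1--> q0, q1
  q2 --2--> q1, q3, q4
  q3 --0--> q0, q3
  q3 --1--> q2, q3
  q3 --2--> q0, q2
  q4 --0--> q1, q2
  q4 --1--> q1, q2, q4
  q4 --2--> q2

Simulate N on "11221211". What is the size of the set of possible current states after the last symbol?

5

Start: {q0}
read 1: {q1, q2}
read 1: {q0, q1}
read 2: {q2, q3}
read 2: {q0, q1, q2, q3, q4}
read 1: {q0, q1, q2, q3, q4}
read 2: {q0, q1, q2, q3, q4}
read 1: {q0, q1, q2, q3, q4}
read 1: {q0, q1, q2, q3, q4}
Final reachable set {q0, q1, q2, q3, q4} has 5 states.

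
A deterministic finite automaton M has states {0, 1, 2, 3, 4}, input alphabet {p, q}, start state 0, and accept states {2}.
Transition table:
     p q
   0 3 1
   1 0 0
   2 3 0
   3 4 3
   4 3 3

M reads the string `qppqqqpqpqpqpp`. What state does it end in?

3

0 --q--> 1
1 --p--> 0
0 --p--> 3
3 --q--> 3
3 --q--> 3
3 --q--> 3
3 --p--> 4
4 --q--> 3
3 --p--> 4
4 --q--> 3
3 --p--> 4
4 --q--> 3
3 --p--> 4
4 --p--> 3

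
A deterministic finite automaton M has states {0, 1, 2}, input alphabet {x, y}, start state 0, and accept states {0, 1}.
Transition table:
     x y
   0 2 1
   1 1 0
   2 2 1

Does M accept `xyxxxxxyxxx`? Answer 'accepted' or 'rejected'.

0 --x--> 2
2 --y--> 1
1 --x--> 1
1 --x--> 1
1 --x--> 1
1 --x--> 1
1 --x--> 1
1 --y--> 0
0 --x--> 2
2 --x--> 2
2 --x--> 2
End in state 2, which is not an accepting state.

rejected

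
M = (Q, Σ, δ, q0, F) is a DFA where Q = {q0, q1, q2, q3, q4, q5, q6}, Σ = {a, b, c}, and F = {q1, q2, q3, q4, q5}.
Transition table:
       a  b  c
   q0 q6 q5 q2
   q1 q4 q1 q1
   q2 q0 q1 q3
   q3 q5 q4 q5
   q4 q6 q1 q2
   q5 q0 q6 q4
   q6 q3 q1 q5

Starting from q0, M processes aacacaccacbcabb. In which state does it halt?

q1

q0 --a--> q6
q6 --a--> q3
q3 --c--> q5
q5 --a--> q0
q0 --c--> q2
q2 --a--> q0
q0 --c--> q2
q2 --c--> q3
q3 --a--> q5
q5 --c--> q4
q4 --b--> q1
q1 --c--> q1
q1 --a--> q4
q4 --b--> q1
q1 --b--> q1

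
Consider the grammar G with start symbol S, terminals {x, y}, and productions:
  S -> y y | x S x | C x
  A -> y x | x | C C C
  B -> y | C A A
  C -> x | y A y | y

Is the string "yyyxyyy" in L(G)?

no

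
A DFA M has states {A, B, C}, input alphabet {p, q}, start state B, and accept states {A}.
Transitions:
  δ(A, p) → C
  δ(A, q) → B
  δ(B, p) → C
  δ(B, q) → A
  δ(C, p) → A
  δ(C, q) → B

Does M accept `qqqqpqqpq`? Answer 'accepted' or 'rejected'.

B --q--> A
A --q--> B
B --q--> A
A --q--> B
B --p--> C
C --q--> B
B --q--> A
A --p--> C
C --q--> B
End in state B, which is not an accepting state.

rejected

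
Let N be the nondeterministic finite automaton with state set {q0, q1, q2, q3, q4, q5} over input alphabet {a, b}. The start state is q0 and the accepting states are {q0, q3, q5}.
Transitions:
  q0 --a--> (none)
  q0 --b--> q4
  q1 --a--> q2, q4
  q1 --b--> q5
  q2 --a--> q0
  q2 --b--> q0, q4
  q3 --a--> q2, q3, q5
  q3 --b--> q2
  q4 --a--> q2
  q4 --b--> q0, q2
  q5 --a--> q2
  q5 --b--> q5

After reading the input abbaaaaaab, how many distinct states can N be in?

0

Start: {q0}
read a: {}
The reachable set is empty and stays empty for the remaining 9 symbols.
Final reachable set {} has 0 states.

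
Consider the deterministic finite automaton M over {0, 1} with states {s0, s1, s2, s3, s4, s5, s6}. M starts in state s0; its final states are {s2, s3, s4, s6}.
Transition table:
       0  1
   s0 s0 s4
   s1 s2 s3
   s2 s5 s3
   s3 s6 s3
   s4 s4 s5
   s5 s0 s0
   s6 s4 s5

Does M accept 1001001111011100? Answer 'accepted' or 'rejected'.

s0 --1--> s4
s4 --0--> s4
s4 --0--> s4
s4 --1--> s5
s5 --0--> s0
s0 --0--> s0
s0 --1--> s4
s4 --1--> s5
s5 --1--> s0
s0 --1--> s4
s4 --0--> s4
s4 --1--> s5
s5 --1--> s0
s0 --1--> s4
s4 --0--> s4
s4 --0--> s4
End in state s4, which is an accepting state.

accepted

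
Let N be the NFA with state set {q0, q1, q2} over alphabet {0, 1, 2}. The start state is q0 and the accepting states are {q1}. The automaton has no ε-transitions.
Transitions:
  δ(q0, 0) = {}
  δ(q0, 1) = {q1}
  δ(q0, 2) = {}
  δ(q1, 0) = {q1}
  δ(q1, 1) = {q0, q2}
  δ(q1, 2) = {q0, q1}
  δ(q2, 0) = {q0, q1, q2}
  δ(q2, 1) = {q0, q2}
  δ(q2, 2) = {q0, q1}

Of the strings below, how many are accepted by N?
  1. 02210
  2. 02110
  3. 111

1

02210: rejected
02110: rejected
111: accepted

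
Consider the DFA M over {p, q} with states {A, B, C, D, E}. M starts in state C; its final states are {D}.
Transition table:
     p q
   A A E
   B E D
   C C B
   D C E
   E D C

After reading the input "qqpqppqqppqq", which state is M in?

C --q--> B
B --q--> D
D --p--> C
C --q--> B
B --p--> E
E --p--> D
D --q--> E
E --q--> C
C --p--> C
C --p--> C
C --q--> B
B --q--> D

D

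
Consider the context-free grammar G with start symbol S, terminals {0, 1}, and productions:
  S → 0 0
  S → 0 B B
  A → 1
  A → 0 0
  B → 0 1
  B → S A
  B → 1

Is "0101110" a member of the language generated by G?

no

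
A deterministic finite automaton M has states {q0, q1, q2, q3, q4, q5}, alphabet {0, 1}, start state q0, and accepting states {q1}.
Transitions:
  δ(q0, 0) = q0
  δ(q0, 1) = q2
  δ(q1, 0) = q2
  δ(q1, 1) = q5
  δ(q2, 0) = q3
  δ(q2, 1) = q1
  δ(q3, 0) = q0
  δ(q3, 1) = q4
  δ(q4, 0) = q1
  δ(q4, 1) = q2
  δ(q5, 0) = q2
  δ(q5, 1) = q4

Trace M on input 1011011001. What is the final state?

q0 --1--> q2
q2 --0--> q3
q3 --1--> q4
q4 --1--> q2
q2 --0--> q3
q3 --1--> q4
q4 --1--> q2
q2 --0--> q3
q3 --0--> q0
q0 --1--> q2

q2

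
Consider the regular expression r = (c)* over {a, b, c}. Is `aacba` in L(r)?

aacba cannot be split into zero or more pieces each matching c.

no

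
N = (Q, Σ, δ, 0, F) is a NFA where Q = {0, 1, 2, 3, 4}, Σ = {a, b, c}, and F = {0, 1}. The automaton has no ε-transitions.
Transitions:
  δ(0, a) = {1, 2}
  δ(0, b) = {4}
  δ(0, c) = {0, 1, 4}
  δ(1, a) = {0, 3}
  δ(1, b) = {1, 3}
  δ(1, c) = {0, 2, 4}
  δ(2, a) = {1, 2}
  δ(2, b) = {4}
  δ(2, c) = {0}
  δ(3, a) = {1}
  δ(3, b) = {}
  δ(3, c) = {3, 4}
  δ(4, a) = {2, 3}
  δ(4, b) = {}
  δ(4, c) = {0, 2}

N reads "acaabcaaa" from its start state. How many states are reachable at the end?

Start: {0}
read a: {1, 2}
read c: {0, 2, 4}
read a: {1, 2, 3}
read a: {0, 1, 2, 3}
read b: {1, 3, 4}
read c: {0, 2, 3, 4}
read a: {1, 2, 3}
read a: {0, 1, 2, 3}
read a: {0, 1, 2, 3}
Final reachable set {0, 1, 2, 3} has 4 states.

4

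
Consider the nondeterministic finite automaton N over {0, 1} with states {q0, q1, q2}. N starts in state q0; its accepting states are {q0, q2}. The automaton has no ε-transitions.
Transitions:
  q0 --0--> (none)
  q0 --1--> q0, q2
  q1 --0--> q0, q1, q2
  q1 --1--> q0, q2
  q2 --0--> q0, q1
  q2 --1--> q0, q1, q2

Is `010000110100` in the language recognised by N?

rejected

Start: {q0}
read 0: {}
The reachable set is empty and stays empty for the remaining 11 symbols.
Reachable ∩ accepting = {} — empty.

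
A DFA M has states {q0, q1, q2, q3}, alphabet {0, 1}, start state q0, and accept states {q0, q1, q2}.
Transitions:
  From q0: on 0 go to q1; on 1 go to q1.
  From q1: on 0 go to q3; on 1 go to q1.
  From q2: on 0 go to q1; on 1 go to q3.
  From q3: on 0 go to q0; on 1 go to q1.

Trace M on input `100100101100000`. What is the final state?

q0

q0 --1--> q1
q1 --0--> q3
q3 --0--> q0
q0 --1--> q1
q1 --0--> q3
q3 --0--> q0
q0 --1--> q1
q1 --0--> q3
q3 --1--> q1
q1 --1--> q1
q1 --0--> q3
q3 --0--> q0
q0 --0--> q1
q1 --0--> q3
q3 --0--> q0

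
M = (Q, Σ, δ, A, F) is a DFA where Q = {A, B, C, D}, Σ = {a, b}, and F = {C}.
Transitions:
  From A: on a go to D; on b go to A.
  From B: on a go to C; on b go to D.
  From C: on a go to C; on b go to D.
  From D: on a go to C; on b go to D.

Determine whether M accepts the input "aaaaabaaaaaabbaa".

accepted

A --a--> D
D --a--> C
C --a--> C
C --a--> C
C --a--> C
C --b--> D
D --a--> C
C --a--> C
C --a--> C
C --a--> C
C --a--> C
C --a--> C
C --b--> D
D --b--> D
D --a--> C
C --a--> C
End in state C, which is an accepting state.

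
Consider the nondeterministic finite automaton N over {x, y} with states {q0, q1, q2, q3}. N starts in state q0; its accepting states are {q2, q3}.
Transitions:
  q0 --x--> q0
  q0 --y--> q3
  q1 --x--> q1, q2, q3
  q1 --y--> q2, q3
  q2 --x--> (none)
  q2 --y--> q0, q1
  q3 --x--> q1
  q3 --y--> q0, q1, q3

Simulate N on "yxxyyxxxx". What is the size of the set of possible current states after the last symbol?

4

Start: {q0}
read y: {q3}
read x: {q1}
read x: {q1, q2, q3}
read y: {q0, q1, q2, q3}
read y: {q0, q1, q2, q3}
read x: {q0, q1, q2, q3}
read x: {q0, q1, q2, q3}
read x: {q0, q1, q2, q3}
read x: {q0, q1, q2, q3}
Final reachable set {q0, q1, q2, q3} has 4 states.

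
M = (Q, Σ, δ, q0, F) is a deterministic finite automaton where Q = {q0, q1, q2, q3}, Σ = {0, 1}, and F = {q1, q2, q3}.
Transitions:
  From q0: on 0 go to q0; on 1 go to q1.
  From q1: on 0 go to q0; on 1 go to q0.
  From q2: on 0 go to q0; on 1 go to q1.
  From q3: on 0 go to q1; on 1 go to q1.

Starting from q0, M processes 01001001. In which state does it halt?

q0 --0--> q0
q0 --1--> q1
q1 --0--> q0
q0 --0--> q0
q0 --1--> q1
q1 --0--> q0
q0 --0--> q0
q0 --1--> q1

q1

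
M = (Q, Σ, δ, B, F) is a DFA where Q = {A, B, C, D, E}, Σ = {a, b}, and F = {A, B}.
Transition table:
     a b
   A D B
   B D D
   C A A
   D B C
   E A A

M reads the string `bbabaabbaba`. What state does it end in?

B --b--> D
D --b--> C
C --a--> A
A --b--> B
B --a--> D
D --a--> B
B --b--> D
D --b--> C
C --a--> A
A --b--> B
B --a--> D

D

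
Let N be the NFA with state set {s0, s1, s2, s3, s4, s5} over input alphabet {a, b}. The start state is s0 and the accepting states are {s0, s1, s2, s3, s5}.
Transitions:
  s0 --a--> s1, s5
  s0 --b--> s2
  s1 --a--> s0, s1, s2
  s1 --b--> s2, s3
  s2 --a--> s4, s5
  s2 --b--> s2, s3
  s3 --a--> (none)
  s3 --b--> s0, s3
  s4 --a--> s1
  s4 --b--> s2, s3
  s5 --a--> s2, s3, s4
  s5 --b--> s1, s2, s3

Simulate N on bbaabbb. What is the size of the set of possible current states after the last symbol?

Start: {s0}
read b: {s2}
read b: {s2, s3}
read a: {s4, s5}
read a: {s1, s2, s3, s4}
read b: {s0, s2, s3}
read b: {s0, s2, s3}
read b: {s0, s2, s3}
Final reachable set {s0, s2, s3} has 3 states.

3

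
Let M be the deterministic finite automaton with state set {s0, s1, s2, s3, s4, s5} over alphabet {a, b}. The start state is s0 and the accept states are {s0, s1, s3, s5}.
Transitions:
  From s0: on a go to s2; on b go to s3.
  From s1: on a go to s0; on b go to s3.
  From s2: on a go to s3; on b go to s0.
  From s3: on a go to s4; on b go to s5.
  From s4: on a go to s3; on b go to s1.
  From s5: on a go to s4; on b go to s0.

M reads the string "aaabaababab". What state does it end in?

s0

s0 --a--> s2
s2 --a--> s3
s3 --a--> s4
s4 --b--> s1
s1 --a--> s0
s0 --a--> s2
s2 --b--> s0
s0 --a--> s2
s2 --b--> s0
s0 --a--> s2
s2 --b--> s0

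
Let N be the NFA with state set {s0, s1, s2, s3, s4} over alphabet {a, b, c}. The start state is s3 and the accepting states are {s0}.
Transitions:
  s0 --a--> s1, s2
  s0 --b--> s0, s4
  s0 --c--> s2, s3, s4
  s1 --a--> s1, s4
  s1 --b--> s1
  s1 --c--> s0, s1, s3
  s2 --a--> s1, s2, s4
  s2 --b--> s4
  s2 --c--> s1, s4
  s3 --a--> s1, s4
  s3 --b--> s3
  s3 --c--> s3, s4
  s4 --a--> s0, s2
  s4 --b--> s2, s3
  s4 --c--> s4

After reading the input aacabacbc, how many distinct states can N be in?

Start: {s3}
read a: {s1, s4}
read a: {s0, s1, s2, s4}
read c: {s0, s1, s2, s3, s4}
read a: {s0, s1, s2, s4}
read b: {s0, s1, s2, s3, s4}
read a: {s0, s1, s2, s4}
read c: {s0, s1, s2, s3, s4}
read b: {s0, s1, s2, s3, s4}
read c: {s0, s1, s2, s3, s4}
Final reachable set {s0, s1, s2, s3, s4} has 5 states.

5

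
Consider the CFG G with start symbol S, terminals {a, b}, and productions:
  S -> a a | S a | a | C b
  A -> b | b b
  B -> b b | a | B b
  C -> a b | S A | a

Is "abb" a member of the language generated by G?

yes

S ⇒ Cb ⇒ abb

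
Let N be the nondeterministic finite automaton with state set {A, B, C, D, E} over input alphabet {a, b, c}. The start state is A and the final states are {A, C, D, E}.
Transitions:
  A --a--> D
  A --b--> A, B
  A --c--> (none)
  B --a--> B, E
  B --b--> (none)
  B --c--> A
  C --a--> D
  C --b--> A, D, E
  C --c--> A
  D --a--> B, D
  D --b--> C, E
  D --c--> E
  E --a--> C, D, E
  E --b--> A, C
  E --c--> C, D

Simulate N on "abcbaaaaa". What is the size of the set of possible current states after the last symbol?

4

Start: {A}
read a: {D}
read b: {C, E}
read c: {A, C, D}
read b: {A, B, C, D, E}
read a: {B, C, D, E}
read a: {B, C, D, E}
read a: {B, C, D, E}
read a: {B, C, D, E}
read a: {B, C, D, E}
Final reachable set {B, C, D, E} has 4 states.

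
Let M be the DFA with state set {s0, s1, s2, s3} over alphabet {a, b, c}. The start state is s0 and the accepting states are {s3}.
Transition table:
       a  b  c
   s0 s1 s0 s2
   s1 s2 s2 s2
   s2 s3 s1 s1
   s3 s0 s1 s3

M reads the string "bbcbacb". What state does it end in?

s2

s0 --b--> s0
s0 --b--> s0
s0 --c--> s2
s2 --b--> s1
s1 --a--> s2
s2 --c--> s1
s1 --b--> s2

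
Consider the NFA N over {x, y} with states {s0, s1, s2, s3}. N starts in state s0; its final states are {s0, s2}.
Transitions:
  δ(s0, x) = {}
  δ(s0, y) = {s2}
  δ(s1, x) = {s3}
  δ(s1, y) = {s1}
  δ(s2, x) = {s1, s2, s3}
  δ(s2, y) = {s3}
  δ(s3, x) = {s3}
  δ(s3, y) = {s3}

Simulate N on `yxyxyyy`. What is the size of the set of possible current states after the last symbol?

1

Start: {s0}
read y: {s2}
read x: {s1, s2, s3}
read y: {s1, s3}
read x: {s3}
read y: {s3}
read y: {s3}
read y: {s3}
Final reachable set {s3} has 1 state.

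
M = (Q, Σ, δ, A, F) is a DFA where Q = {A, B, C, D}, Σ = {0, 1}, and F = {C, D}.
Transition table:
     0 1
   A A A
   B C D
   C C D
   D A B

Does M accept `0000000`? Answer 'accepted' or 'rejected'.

A --0--> A
A --0--> A
A --0--> A
A --0--> A
A --0--> A
A --0--> A
A --0--> A
End in state A, which is not an accepting state.

rejected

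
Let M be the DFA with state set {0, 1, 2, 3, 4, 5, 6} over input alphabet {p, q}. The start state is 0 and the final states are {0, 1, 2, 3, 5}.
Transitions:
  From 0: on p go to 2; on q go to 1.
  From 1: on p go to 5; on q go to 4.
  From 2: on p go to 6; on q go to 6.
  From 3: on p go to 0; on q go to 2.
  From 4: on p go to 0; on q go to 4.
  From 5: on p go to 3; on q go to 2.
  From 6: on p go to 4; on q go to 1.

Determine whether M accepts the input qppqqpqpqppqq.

rejected

0 --q--> 1
1 --p--> 5
5 --p--> 3
3 --q--> 2
2 --q--> 6
6 --p--> 4
4 --q--> 4
4 --p--> 0
0 --q--> 1
1 --p--> 5
5 --p--> 3
3 --q--> 2
2 --q--> 6
End in state 6, which is not an accepting state.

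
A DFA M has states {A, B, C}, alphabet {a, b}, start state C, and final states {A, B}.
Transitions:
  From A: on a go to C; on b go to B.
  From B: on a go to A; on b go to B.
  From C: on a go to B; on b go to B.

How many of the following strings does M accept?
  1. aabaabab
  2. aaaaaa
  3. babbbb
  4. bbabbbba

aabaabab: accepted
aaaaaa: rejected
babbbb: accepted
bbabbbba: accepted

3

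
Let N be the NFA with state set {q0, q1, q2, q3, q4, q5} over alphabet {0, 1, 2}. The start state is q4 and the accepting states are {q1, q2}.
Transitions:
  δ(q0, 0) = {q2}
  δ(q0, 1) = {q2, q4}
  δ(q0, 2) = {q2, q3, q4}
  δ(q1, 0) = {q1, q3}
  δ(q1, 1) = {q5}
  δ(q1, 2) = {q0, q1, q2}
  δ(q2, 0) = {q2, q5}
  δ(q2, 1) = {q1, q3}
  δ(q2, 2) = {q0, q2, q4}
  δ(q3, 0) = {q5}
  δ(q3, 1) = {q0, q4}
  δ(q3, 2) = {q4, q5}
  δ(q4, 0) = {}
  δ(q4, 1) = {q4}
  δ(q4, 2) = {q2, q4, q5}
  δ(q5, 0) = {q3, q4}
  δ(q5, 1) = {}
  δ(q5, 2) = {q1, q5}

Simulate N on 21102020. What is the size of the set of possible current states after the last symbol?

Start: {q4}
read 2: {q2, q4, q5}
read 1: {q1, q3, q4}
read 1: {q0, q4, q5}
read 0: {q2, q3, q4}
read 2: {q0, q2, q4, q5}
read 0: {q2, q3, q4, q5}
read 2: {q0, q1, q2, q4, q5}
read 0: {q1, q2, q3, q4, q5}
Final reachable set {q1, q2, q3, q4, q5} has 5 states.

5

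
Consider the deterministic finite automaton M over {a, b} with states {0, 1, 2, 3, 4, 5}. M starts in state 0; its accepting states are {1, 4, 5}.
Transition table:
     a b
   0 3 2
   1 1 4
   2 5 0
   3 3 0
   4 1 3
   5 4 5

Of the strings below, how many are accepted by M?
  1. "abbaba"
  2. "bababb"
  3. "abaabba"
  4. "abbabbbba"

3

"abbaba": accepted
"bababb": rejected
"abaabba": accepted
"abbabbbba": accepted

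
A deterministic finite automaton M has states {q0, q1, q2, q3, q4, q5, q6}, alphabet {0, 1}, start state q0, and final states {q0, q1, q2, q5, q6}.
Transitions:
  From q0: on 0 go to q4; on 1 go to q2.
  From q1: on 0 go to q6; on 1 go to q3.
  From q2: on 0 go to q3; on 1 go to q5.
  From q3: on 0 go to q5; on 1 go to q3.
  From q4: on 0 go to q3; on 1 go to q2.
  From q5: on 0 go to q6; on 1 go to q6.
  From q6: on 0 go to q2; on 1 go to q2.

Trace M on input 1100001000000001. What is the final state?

q0 --1--> q2
q2 --1--> q5
q5 --0--> q6
q6 --0--> q2
q2 --0--> q3
q3 --0--> q5
q5 --1--> q6
q6 --0--> q2
q2 --0--> q3
q3 --0--> q5
q5 --0--> q6
q6 --0--> q2
q2 --0--> q3
q3 --0--> q5
q5 --0--> q6
q6 --1--> q2

q2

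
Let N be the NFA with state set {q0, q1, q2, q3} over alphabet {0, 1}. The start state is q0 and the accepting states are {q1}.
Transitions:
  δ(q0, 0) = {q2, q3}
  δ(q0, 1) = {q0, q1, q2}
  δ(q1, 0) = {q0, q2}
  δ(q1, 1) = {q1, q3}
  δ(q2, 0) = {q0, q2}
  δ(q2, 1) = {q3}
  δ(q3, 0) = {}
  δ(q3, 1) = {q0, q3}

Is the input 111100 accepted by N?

Start: {q0}
read 1: {q0, q1, q2}
read 1: {q0, q1, q2, q3}
read 1: {q0, q1, q2, q3}
read 1: {q0, q1, q2, q3}
read 0: {q0, q2, q3}
read 0: {q0, q2, q3}
Reachable ∩ accepting = {} — empty.

rejected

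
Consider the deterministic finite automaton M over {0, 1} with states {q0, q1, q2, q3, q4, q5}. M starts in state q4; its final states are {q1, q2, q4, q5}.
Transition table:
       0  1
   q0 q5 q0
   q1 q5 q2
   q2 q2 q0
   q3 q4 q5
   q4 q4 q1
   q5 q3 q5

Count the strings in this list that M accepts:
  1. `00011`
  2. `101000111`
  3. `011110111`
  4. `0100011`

3

`00011`: accepted
`101000111`: rejected
`011110111`: accepted
`0100011`: accepted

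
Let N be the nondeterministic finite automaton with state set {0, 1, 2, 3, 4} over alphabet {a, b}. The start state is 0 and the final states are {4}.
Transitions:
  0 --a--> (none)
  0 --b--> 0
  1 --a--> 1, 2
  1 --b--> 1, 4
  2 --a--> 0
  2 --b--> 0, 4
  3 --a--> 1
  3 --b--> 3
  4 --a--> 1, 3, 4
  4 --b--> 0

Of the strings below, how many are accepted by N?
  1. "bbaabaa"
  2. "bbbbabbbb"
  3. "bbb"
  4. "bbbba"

"bbaabaa": rejected
"bbbbabbbb": rejected
"bbb": rejected
"bbbba": rejected

0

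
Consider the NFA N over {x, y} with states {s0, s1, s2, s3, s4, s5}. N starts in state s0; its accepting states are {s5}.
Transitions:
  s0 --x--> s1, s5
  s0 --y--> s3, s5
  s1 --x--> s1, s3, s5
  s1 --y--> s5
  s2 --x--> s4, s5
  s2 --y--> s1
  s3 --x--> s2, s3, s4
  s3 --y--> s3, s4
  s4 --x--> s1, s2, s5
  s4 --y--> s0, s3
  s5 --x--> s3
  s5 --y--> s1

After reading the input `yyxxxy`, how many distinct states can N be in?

5

Start: {s0}
read y: {s3, s5}
read y: {s1, s3, s4}
read x: {s1, s2, s3, s4, s5}
read x: {s1, s2, s3, s4, s5}
read x: {s1, s2, s3, s4, s5}
read y: {s0, s1, s3, s4, s5}
Final reachable set {s0, s1, s3, s4, s5} has 5 states.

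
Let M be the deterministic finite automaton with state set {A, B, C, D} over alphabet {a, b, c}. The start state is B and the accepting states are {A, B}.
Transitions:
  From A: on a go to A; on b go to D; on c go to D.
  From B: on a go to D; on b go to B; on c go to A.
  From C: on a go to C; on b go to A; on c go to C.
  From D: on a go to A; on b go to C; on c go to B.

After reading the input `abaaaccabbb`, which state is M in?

C

B --a--> D
D --b--> C
C --a--> C
C --a--> C
C --a--> C
C --c--> C
C --c--> C
C --a--> C
C --b--> A
A --b--> D
D --b--> C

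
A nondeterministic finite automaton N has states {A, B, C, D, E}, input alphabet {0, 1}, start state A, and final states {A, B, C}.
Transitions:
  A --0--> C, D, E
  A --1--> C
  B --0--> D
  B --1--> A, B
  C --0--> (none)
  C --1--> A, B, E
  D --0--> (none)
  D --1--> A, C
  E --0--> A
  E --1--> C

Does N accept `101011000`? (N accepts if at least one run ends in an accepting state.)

rejected

Start: {A}
read 1: {C}
read 0: {}
The reachable set is empty and stays empty for the remaining 7 symbols.
Reachable ∩ accepting = {} — empty.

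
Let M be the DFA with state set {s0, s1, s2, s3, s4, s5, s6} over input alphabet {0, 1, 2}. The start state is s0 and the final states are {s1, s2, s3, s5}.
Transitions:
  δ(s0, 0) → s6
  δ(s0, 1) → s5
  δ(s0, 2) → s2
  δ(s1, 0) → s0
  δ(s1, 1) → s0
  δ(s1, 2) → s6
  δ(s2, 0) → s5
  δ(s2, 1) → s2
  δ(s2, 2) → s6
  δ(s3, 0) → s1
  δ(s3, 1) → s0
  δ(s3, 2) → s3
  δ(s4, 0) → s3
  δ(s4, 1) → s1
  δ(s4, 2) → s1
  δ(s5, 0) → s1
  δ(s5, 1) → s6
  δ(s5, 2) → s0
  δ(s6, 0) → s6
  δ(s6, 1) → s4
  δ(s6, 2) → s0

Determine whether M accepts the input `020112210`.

accepted

s0 --0--> s6
s6 --2--> s0
s0 --0--> s6
s6 --1--> s4
s4 --1--> s1
s1 --2--> s6
s6 --2--> s0
s0 --1--> s5
s5 --0--> s1
End in state s1, which is an accepting state.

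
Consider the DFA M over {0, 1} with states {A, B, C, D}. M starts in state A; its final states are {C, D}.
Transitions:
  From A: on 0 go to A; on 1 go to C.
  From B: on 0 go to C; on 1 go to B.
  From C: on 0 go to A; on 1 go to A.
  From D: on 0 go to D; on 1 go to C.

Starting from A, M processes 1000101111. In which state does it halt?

A --1--> C
C --0--> A
A --0--> A
A --0--> A
A --1--> C
C --0--> A
A --1--> C
C --1--> A
A --1--> C
C --1--> A

A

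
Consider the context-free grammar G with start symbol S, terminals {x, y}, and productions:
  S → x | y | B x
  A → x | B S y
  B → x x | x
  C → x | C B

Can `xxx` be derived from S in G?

S ⇒ Bx ⇒ xxx

yes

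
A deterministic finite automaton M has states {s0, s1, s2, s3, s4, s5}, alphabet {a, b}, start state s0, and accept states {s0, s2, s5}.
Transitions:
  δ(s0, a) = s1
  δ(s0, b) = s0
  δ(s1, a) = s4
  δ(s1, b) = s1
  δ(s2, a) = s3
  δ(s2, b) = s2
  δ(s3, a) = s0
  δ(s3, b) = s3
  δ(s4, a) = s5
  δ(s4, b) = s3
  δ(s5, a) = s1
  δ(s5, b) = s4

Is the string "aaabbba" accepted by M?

s0 --a--> s1
s1 --a--> s4
s4 --a--> s5
s5 --b--> s4
s4 --b--> s3
s3 --b--> s3
s3 --a--> s0
End in state s0, which is an accepting state.

accepted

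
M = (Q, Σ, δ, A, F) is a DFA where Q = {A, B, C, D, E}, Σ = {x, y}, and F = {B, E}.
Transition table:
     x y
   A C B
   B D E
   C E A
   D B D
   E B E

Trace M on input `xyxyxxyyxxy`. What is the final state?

A --x--> C
C --y--> A
A --x--> C
C --y--> A
A --x--> C
C --x--> E
E --y--> E
E --y--> E
E --x--> B
B --x--> D
D --y--> D

D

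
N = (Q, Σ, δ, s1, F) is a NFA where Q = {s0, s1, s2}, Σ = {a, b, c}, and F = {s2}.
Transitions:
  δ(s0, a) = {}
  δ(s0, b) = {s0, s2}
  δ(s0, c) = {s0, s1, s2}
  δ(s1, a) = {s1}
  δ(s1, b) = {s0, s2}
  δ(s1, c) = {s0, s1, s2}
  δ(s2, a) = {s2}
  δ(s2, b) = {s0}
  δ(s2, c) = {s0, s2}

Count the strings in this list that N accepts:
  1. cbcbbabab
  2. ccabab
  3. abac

cbcbbabab: rejected
ccabab: rejected
abac: accepted

1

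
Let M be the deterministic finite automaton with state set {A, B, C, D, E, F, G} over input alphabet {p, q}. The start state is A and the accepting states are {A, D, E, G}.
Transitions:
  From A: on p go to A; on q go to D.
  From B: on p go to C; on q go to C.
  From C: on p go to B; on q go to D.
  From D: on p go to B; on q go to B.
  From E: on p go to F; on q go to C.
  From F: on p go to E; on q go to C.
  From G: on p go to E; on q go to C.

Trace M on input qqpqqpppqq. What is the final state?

B

A --q--> D
D --q--> B
B --p--> C
C --q--> D
D --q--> B
B --p--> C
C --p--> B
B --p--> C
C --q--> D
D --q--> B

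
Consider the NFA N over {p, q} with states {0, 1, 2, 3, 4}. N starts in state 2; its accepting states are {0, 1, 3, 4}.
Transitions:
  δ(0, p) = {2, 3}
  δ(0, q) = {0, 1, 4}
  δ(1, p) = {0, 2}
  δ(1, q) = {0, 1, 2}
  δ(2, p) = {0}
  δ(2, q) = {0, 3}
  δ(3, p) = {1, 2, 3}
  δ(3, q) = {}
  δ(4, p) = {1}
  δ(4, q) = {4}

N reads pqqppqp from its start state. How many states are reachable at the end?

4

Start: {2}
read p: {0}
read q: {0, 1, 4}
read q: {0, 1, 2, 4}
read p: {0, 1, 2, 3}
read p: {0, 1, 2, 3}
read q: {0, 1, 2, 3, 4}
read p: {0, 1, 2, 3}
Final reachable set {0, 1, 2, 3} has 4 states.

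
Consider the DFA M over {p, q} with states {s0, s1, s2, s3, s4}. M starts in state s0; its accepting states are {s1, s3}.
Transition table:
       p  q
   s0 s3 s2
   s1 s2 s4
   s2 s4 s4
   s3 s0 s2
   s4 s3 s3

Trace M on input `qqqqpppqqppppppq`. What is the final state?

s0 --q--> s2
s2 --q--> s4
s4 --q--> s3
s3 --q--> s2
s2 --p--> s4
s4 --p--> s3
s3 --p--> s0
s0 --q--> s2
s2 --q--> s4
s4 --p--> s3
s3 --p--> s0
s0 --p--> s3
s3 --p--> s0
s0 --p--> s3
s3 --p--> s0
s0 --q--> s2

s2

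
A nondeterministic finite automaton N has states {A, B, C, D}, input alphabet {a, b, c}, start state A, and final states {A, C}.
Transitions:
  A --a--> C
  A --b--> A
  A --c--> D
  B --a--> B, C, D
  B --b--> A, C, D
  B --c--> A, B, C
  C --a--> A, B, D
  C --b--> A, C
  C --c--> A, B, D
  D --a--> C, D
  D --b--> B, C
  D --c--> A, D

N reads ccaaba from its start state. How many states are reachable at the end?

Start: {A}
read c: {D}
read c: {A, D}
read a: {C, D}
read a: {A, B, C, D}
read b: {A, B, C, D}
read a: {A, B, C, D}
Final reachable set {A, B, C, D} has 4 states.

4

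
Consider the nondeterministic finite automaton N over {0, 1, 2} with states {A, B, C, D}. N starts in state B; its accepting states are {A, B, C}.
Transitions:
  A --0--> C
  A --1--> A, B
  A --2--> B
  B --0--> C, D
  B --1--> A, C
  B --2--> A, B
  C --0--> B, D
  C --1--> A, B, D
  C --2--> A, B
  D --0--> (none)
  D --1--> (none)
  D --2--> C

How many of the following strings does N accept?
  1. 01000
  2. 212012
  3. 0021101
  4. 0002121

01000: accepted
212012: accepted
0021101: accepted
0002121: accepted

4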